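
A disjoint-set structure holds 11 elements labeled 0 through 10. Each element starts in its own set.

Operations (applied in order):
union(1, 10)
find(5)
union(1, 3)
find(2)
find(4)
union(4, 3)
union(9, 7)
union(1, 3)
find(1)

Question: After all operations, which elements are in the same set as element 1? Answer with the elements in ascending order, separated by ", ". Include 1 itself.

Step 1: union(1, 10) -> merged; set of 1 now {1, 10}
Step 2: find(5) -> no change; set of 5 is {5}
Step 3: union(1, 3) -> merged; set of 1 now {1, 3, 10}
Step 4: find(2) -> no change; set of 2 is {2}
Step 5: find(4) -> no change; set of 4 is {4}
Step 6: union(4, 3) -> merged; set of 4 now {1, 3, 4, 10}
Step 7: union(9, 7) -> merged; set of 9 now {7, 9}
Step 8: union(1, 3) -> already same set; set of 1 now {1, 3, 4, 10}
Step 9: find(1) -> no change; set of 1 is {1, 3, 4, 10}
Component of 1: {1, 3, 4, 10}

Answer: 1, 3, 4, 10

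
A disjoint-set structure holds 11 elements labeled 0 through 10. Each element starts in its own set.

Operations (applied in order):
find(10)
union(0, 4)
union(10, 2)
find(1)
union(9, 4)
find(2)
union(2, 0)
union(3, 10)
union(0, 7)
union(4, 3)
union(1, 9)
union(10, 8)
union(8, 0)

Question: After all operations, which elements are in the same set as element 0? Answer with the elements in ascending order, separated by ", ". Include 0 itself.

Answer: 0, 1, 2, 3, 4, 7, 8, 9, 10

Derivation:
Step 1: find(10) -> no change; set of 10 is {10}
Step 2: union(0, 4) -> merged; set of 0 now {0, 4}
Step 3: union(10, 2) -> merged; set of 10 now {2, 10}
Step 4: find(1) -> no change; set of 1 is {1}
Step 5: union(9, 4) -> merged; set of 9 now {0, 4, 9}
Step 6: find(2) -> no change; set of 2 is {2, 10}
Step 7: union(2, 0) -> merged; set of 2 now {0, 2, 4, 9, 10}
Step 8: union(3, 10) -> merged; set of 3 now {0, 2, 3, 4, 9, 10}
Step 9: union(0, 7) -> merged; set of 0 now {0, 2, 3, 4, 7, 9, 10}
Step 10: union(4, 3) -> already same set; set of 4 now {0, 2, 3, 4, 7, 9, 10}
Step 11: union(1, 9) -> merged; set of 1 now {0, 1, 2, 3, 4, 7, 9, 10}
Step 12: union(10, 8) -> merged; set of 10 now {0, 1, 2, 3, 4, 7, 8, 9, 10}
Step 13: union(8, 0) -> already same set; set of 8 now {0, 1, 2, 3, 4, 7, 8, 9, 10}
Component of 0: {0, 1, 2, 3, 4, 7, 8, 9, 10}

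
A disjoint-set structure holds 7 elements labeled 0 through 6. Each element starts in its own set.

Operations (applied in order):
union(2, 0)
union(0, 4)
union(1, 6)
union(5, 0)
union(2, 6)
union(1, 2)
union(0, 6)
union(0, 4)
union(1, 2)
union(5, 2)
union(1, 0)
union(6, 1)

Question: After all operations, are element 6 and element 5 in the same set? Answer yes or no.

Answer: yes

Derivation:
Step 1: union(2, 0) -> merged; set of 2 now {0, 2}
Step 2: union(0, 4) -> merged; set of 0 now {0, 2, 4}
Step 3: union(1, 6) -> merged; set of 1 now {1, 6}
Step 4: union(5, 0) -> merged; set of 5 now {0, 2, 4, 5}
Step 5: union(2, 6) -> merged; set of 2 now {0, 1, 2, 4, 5, 6}
Step 6: union(1, 2) -> already same set; set of 1 now {0, 1, 2, 4, 5, 6}
Step 7: union(0, 6) -> already same set; set of 0 now {0, 1, 2, 4, 5, 6}
Step 8: union(0, 4) -> already same set; set of 0 now {0, 1, 2, 4, 5, 6}
Step 9: union(1, 2) -> already same set; set of 1 now {0, 1, 2, 4, 5, 6}
Step 10: union(5, 2) -> already same set; set of 5 now {0, 1, 2, 4, 5, 6}
Step 11: union(1, 0) -> already same set; set of 1 now {0, 1, 2, 4, 5, 6}
Step 12: union(6, 1) -> already same set; set of 6 now {0, 1, 2, 4, 5, 6}
Set of 6: {0, 1, 2, 4, 5, 6}; 5 is a member.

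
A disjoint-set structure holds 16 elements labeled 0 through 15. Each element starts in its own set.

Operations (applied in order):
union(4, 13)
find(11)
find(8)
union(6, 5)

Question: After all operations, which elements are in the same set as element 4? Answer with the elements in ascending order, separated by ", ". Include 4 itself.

Step 1: union(4, 13) -> merged; set of 4 now {4, 13}
Step 2: find(11) -> no change; set of 11 is {11}
Step 3: find(8) -> no change; set of 8 is {8}
Step 4: union(6, 5) -> merged; set of 6 now {5, 6}
Component of 4: {4, 13}

Answer: 4, 13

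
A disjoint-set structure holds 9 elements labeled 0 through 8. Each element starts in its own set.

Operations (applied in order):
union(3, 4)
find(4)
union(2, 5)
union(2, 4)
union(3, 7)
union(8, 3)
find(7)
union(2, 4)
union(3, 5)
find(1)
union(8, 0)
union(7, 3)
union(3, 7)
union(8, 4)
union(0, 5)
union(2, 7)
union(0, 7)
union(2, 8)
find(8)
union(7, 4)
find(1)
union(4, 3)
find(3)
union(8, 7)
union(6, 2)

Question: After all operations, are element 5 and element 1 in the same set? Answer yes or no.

Step 1: union(3, 4) -> merged; set of 3 now {3, 4}
Step 2: find(4) -> no change; set of 4 is {3, 4}
Step 3: union(2, 5) -> merged; set of 2 now {2, 5}
Step 4: union(2, 4) -> merged; set of 2 now {2, 3, 4, 5}
Step 5: union(3, 7) -> merged; set of 3 now {2, 3, 4, 5, 7}
Step 6: union(8, 3) -> merged; set of 8 now {2, 3, 4, 5, 7, 8}
Step 7: find(7) -> no change; set of 7 is {2, 3, 4, 5, 7, 8}
Step 8: union(2, 4) -> already same set; set of 2 now {2, 3, 4, 5, 7, 8}
Step 9: union(3, 5) -> already same set; set of 3 now {2, 3, 4, 5, 7, 8}
Step 10: find(1) -> no change; set of 1 is {1}
Step 11: union(8, 0) -> merged; set of 8 now {0, 2, 3, 4, 5, 7, 8}
Step 12: union(7, 3) -> already same set; set of 7 now {0, 2, 3, 4, 5, 7, 8}
Step 13: union(3, 7) -> already same set; set of 3 now {0, 2, 3, 4, 5, 7, 8}
Step 14: union(8, 4) -> already same set; set of 8 now {0, 2, 3, 4, 5, 7, 8}
Step 15: union(0, 5) -> already same set; set of 0 now {0, 2, 3, 4, 5, 7, 8}
Step 16: union(2, 7) -> already same set; set of 2 now {0, 2, 3, 4, 5, 7, 8}
Step 17: union(0, 7) -> already same set; set of 0 now {0, 2, 3, 4, 5, 7, 8}
Step 18: union(2, 8) -> already same set; set of 2 now {0, 2, 3, 4, 5, 7, 8}
Step 19: find(8) -> no change; set of 8 is {0, 2, 3, 4, 5, 7, 8}
Step 20: union(7, 4) -> already same set; set of 7 now {0, 2, 3, 4, 5, 7, 8}
Step 21: find(1) -> no change; set of 1 is {1}
Step 22: union(4, 3) -> already same set; set of 4 now {0, 2, 3, 4, 5, 7, 8}
Step 23: find(3) -> no change; set of 3 is {0, 2, 3, 4, 5, 7, 8}
Step 24: union(8, 7) -> already same set; set of 8 now {0, 2, 3, 4, 5, 7, 8}
Step 25: union(6, 2) -> merged; set of 6 now {0, 2, 3, 4, 5, 6, 7, 8}
Set of 5: {0, 2, 3, 4, 5, 6, 7, 8}; 1 is not a member.

Answer: no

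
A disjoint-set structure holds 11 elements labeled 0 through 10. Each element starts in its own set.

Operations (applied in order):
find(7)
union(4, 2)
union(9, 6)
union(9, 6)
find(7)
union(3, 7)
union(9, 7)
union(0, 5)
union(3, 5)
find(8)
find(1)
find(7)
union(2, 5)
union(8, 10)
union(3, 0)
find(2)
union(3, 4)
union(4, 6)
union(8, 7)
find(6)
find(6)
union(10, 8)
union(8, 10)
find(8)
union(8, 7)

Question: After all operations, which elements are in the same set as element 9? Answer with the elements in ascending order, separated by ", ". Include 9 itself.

Step 1: find(7) -> no change; set of 7 is {7}
Step 2: union(4, 2) -> merged; set of 4 now {2, 4}
Step 3: union(9, 6) -> merged; set of 9 now {6, 9}
Step 4: union(9, 6) -> already same set; set of 9 now {6, 9}
Step 5: find(7) -> no change; set of 7 is {7}
Step 6: union(3, 7) -> merged; set of 3 now {3, 7}
Step 7: union(9, 7) -> merged; set of 9 now {3, 6, 7, 9}
Step 8: union(0, 5) -> merged; set of 0 now {0, 5}
Step 9: union(3, 5) -> merged; set of 3 now {0, 3, 5, 6, 7, 9}
Step 10: find(8) -> no change; set of 8 is {8}
Step 11: find(1) -> no change; set of 1 is {1}
Step 12: find(7) -> no change; set of 7 is {0, 3, 5, 6, 7, 9}
Step 13: union(2, 5) -> merged; set of 2 now {0, 2, 3, 4, 5, 6, 7, 9}
Step 14: union(8, 10) -> merged; set of 8 now {8, 10}
Step 15: union(3, 0) -> already same set; set of 3 now {0, 2, 3, 4, 5, 6, 7, 9}
Step 16: find(2) -> no change; set of 2 is {0, 2, 3, 4, 5, 6, 7, 9}
Step 17: union(3, 4) -> already same set; set of 3 now {0, 2, 3, 4, 5, 6, 7, 9}
Step 18: union(4, 6) -> already same set; set of 4 now {0, 2, 3, 4, 5, 6, 7, 9}
Step 19: union(8, 7) -> merged; set of 8 now {0, 2, 3, 4, 5, 6, 7, 8, 9, 10}
Step 20: find(6) -> no change; set of 6 is {0, 2, 3, 4, 5, 6, 7, 8, 9, 10}
Step 21: find(6) -> no change; set of 6 is {0, 2, 3, 4, 5, 6, 7, 8, 9, 10}
Step 22: union(10, 8) -> already same set; set of 10 now {0, 2, 3, 4, 5, 6, 7, 8, 9, 10}
Step 23: union(8, 10) -> already same set; set of 8 now {0, 2, 3, 4, 5, 6, 7, 8, 9, 10}
Step 24: find(8) -> no change; set of 8 is {0, 2, 3, 4, 5, 6, 7, 8, 9, 10}
Step 25: union(8, 7) -> already same set; set of 8 now {0, 2, 3, 4, 5, 6, 7, 8, 9, 10}
Component of 9: {0, 2, 3, 4, 5, 6, 7, 8, 9, 10}

Answer: 0, 2, 3, 4, 5, 6, 7, 8, 9, 10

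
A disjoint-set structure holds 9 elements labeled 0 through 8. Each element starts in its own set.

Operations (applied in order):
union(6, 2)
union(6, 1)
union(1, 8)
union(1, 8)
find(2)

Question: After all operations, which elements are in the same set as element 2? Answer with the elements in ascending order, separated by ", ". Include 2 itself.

Step 1: union(6, 2) -> merged; set of 6 now {2, 6}
Step 2: union(6, 1) -> merged; set of 6 now {1, 2, 6}
Step 3: union(1, 8) -> merged; set of 1 now {1, 2, 6, 8}
Step 4: union(1, 8) -> already same set; set of 1 now {1, 2, 6, 8}
Step 5: find(2) -> no change; set of 2 is {1, 2, 6, 8}
Component of 2: {1, 2, 6, 8}

Answer: 1, 2, 6, 8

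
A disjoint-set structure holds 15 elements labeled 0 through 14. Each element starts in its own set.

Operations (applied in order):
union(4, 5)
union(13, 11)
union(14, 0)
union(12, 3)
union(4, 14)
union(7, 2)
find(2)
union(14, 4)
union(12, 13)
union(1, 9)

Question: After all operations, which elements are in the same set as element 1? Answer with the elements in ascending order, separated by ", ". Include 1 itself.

Step 1: union(4, 5) -> merged; set of 4 now {4, 5}
Step 2: union(13, 11) -> merged; set of 13 now {11, 13}
Step 3: union(14, 0) -> merged; set of 14 now {0, 14}
Step 4: union(12, 3) -> merged; set of 12 now {3, 12}
Step 5: union(4, 14) -> merged; set of 4 now {0, 4, 5, 14}
Step 6: union(7, 2) -> merged; set of 7 now {2, 7}
Step 7: find(2) -> no change; set of 2 is {2, 7}
Step 8: union(14, 4) -> already same set; set of 14 now {0, 4, 5, 14}
Step 9: union(12, 13) -> merged; set of 12 now {3, 11, 12, 13}
Step 10: union(1, 9) -> merged; set of 1 now {1, 9}
Component of 1: {1, 9}

Answer: 1, 9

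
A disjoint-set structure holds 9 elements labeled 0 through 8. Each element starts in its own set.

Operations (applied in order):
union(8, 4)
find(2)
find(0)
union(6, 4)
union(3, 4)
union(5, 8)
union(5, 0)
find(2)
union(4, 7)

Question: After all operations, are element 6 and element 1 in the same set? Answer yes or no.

Answer: no

Derivation:
Step 1: union(8, 4) -> merged; set of 8 now {4, 8}
Step 2: find(2) -> no change; set of 2 is {2}
Step 3: find(0) -> no change; set of 0 is {0}
Step 4: union(6, 4) -> merged; set of 6 now {4, 6, 8}
Step 5: union(3, 4) -> merged; set of 3 now {3, 4, 6, 8}
Step 6: union(5, 8) -> merged; set of 5 now {3, 4, 5, 6, 8}
Step 7: union(5, 0) -> merged; set of 5 now {0, 3, 4, 5, 6, 8}
Step 8: find(2) -> no change; set of 2 is {2}
Step 9: union(4, 7) -> merged; set of 4 now {0, 3, 4, 5, 6, 7, 8}
Set of 6: {0, 3, 4, 5, 6, 7, 8}; 1 is not a member.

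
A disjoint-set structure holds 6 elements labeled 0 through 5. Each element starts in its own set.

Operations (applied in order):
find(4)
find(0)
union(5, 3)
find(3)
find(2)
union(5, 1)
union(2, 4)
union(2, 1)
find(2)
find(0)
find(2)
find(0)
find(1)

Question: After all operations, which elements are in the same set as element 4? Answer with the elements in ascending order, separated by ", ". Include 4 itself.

Step 1: find(4) -> no change; set of 4 is {4}
Step 2: find(0) -> no change; set of 0 is {0}
Step 3: union(5, 3) -> merged; set of 5 now {3, 5}
Step 4: find(3) -> no change; set of 3 is {3, 5}
Step 5: find(2) -> no change; set of 2 is {2}
Step 6: union(5, 1) -> merged; set of 5 now {1, 3, 5}
Step 7: union(2, 4) -> merged; set of 2 now {2, 4}
Step 8: union(2, 1) -> merged; set of 2 now {1, 2, 3, 4, 5}
Step 9: find(2) -> no change; set of 2 is {1, 2, 3, 4, 5}
Step 10: find(0) -> no change; set of 0 is {0}
Step 11: find(2) -> no change; set of 2 is {1, 2, 3, 4, 5}
Step 12: find(0) -> no change; set of 0 is {0}
Step 13: find(1) -> no change; set of 1 is {1, 2, 3, 4, 5}
Component of 4: {1, 2, 3, 4, 5}

Answer: 1, 2, 3, 4, 5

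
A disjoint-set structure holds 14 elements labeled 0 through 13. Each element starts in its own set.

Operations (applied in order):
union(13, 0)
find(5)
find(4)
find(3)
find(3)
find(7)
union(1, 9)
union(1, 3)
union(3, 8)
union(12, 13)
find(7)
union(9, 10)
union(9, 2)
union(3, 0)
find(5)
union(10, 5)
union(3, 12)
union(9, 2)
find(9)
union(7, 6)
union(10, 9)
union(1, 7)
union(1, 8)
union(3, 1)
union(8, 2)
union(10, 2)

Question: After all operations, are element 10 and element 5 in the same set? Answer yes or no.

Step 1: union(13, 0) -> merged; set of 13 now {0, 13}
Step 2: find(5) -> no change; set of 5 is {5}
Step 3: find(4) -> no change; set of 4 is {4}
Step 4: find(3) -> no change; set of 3 is {3}
Step 5: find(3) -> no change; set of 3 is {3}
Step 6: find(7) -> no change; set of 7 is {7}
Step 7: union(1, 9) -> merged; set of 1 now {1, 9}
Step 8: union(1, 3) -> merged; set of 1 now {1, 3, 9}
Step 9: union(3, 8) -> merged; set of 3 now {1, 3, 8, 9}
Step 10: union(12, 13) -> merged; set of 12 now {0, 12, 13}
Step 11: find(7) -> no change; set of 7 is {7}
Step 12: union(9, 10) -> merged; set of 9 now {1, 3, 8, 9, 10}
Step 13: union(9, 2) -> merged; set of 9 now {1, 2, 3, 8, 9, 10}
Step 14: union(3, 0) -> merged; set of 3 now {0, 1, 2, 3, 8, 9, 10, 12, 13}
Step 15: find(5) -> no change; set of 5 is {5}
Step 16: union(10, 5) -> merged; set of 10 now {0, 1, 2, 3, 5, 8, 9, 10, 12, 13}
Step 17: union(3, 12) -> already same set; set of 3 now {0, 1, 2, 3, 5, 8, 9, 10, 12, 13}
Step 18: union(9, 2) -> already same set; set of 9 now {0, 1, 2, 3, 5, 8, 9, 10, 12, 13}
Step 19: find(9) -> no change; set of 9 is {0, 1, 2, 3, 5, 8, 9, 10, 12, 13}
Step 20: union(7, 6) -> merged; set of 7 now {6, 7}
Step 21: union(10, 9) -> already same set; set of 10 now {0, 1, 2, 3, 5, 8, 9, 10, 12, 13}
Step 22: union(1, 7) -> merged; set of 1 now {0, 1, 2, 3, 5, 6, 7, 8, 9, 10, 12, 13}
Step 23: union(1, 8) -> already same set; set of 1 now {0, 1, 2, 3, 5, 6, 7, 8, 9, 10, 12, 13}
Step 24: union(3, 1) -> already same set; set of 3 now {0, 1, 2, 3, 5, 6, 7, 8, 9, 10, 12, 13}
Step 25: union(8, 2) -> already same set; set of 8 now {0, 1, 2, 3, 5, 6, 7, 8, 9, 10, 12, 13}
Step 26: union(10, 2) -> already same set; set of 10 now {0, 1, 2, 3, 5, 6, 7, 8, 9, 10, 12, 13}
Set of 10: {0, 1, 2, 3, 5, 6, 7, 8, 9, 10, 12, 13}; 5 is a member.

Answer: yes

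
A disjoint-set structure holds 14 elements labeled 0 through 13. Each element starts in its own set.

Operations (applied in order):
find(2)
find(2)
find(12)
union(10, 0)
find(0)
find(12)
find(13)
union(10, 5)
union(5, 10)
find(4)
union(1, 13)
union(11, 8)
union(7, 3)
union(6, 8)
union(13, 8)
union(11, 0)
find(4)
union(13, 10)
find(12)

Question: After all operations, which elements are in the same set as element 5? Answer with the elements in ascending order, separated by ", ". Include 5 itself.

Step 1: find(2) -> no change; set of 2 is {2}
Step 2: find(2) -> no change; set of 2 is {2}
Step 3: find(12) -> no change; set of 12 is {12}
Step 4: union(10, 0) -> merged; set of 10 now {0, 10}
Step 5: find(0) -> no change; set of 0 is {0, 10}
Step 6: find(12) -> no change; set of 12 is {12}
Step 7: find(13) -> no change; set of 13 is {13}
Step 8: union(10, 5) -> merged; set of 10 now {0, 5, 10}
Step 9: union(5, 10) -> already same set; set of 5 now {0, 5, 10}
Step 10: find(4) -> no change; set of 4 is {4}
Step 11: union(1, 13) -> merged; set of 1 now {1, 13}
Step 12: union(11, 8) -> merged; set of 11 now {8, 11}
Step 13: union(7, 3) -> merged; set of 7 now {3, 7}
Step 14: union(6, 8) -> merged; set of 6 now {6, 8, 11}
Step 15: union(13, 8) -> merged; set of 13 now {1, 6, 8, 11, 13}
Step 16: union(11, 0) -> merged; set of 11 now {0, 1, 5, 6, 8, 10, 11, 13}
Step 17: find(4) -> no change; set of 4 is {4}
Step 18: union(13, 10) -> already same set; set of 13 now {0, 1, 5, 6, 8, 10, 11, 13}
Step 19: find(12) -> no change; set of 12 is {12}
Component of 5: {0, 1, 5, 6, 8, 10, 11, 13}

Answer: 0, 1, 5, 6, 8, 10, 11, 13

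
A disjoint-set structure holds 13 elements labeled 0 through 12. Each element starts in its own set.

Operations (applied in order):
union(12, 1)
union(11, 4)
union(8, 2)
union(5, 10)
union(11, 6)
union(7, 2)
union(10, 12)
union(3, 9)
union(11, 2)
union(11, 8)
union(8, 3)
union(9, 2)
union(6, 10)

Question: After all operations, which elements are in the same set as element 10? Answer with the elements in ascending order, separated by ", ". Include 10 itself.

Answer: 1, 2, 3, 4, 5, 6, 7, 8, 9, 10, 11, 12

Derivation:
Step 1: union(12, 1) -> merged; set of 12 now {1, 12}
Step 2: union(11, 4) -> merged; set of 11 now {4, 11}
Step 3: union(8, 2) -> merged; set of 8 now {2, 8}
Step 4: union(5, 10) -> merged; set of 5 now {5, 10}
Step 5: union(11, 6) -> merged; set of 11 now {4, 6, 11}
Step 6: union(7, 2) -> merged; set of 7 now {2, 7, 8}
Step 7: union(10, 12) -> merged; set of 10 now {1, 5, 10, 12}
Step 8: union(3, 9) -> merged; set of 3 now {3, 9}
Step 9: union(11, 2) -> merged; set of 11 now {2, 4, 6, 7, 8, 11}
Step 10: union(11, 8) -> already same set; set of 11 now {2, 4, 6, 7, 8, 11}
Step 11: union(8, 3) -> merged; set of 8 now {2, 3, 4, 6, 7, 8, 9, 11}
Step 12: union(9, 2) -> already same set; set of 9 now {2, 3, 4, 6, 7, 8, 9, 11}
Step 13: union(6, 10) -> merged; set of 6 now {1, 2, 3, 4, 5, 6, 7, 8, 9, 10, 11, 12}
Component of 10: {1, 2, 3, 4, 5, 6, 7, 8, 9, 10, 11, 12}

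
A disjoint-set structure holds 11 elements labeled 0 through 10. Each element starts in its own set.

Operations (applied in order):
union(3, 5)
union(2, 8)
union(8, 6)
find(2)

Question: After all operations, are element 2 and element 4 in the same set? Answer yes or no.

Step 1: union(3, 5) -> merged; set of 3 now {3, 5}
Step 2: union(2, 8) -> merged; set of 2 now {2, 8}
Step 3: union(8, 6) -> merged; set of 8 now {2, 6, 8}
Step 4: find(2) -> no change; set of 2 is {2, 6, 8}
Set of 2: {2, 6, 8}; 4 is not a member.

Answer: no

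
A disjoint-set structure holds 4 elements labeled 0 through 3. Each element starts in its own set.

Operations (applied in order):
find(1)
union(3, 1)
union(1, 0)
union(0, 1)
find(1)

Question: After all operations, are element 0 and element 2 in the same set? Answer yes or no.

Step 1: find(1) -> no change; set of 1 is {1}
Step 2: union(3, 1) -> merged; set of 3 now {1, 3}
Step 3: union(1, 0) -> merged; set of 1 now {0, 1, 3}
Step 4: union(0, 1) -> already same set; set of 0 now {0, 1, 3}
Step 5: find(1) -> no change; set of 1 is {0, 1, 3}
Set of 0: {0, 1, 3}; 2 is not a member.

Answer: no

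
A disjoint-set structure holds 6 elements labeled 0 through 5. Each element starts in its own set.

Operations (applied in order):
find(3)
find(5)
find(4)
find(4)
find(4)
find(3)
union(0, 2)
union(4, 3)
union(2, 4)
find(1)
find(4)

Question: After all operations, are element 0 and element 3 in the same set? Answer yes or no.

Step 1: find(3) -> no change; set of 3 is {3}
Step 2: find(5) -> no change; set of 5 is {5}
Step 3: find(4) -> no change; set of 4 is {4}
Step 4: find(4) -> no change; set of 4 is {4}
Step 5: find(4) -> no change; set of 4 is {4}
Step 6: find(3) -> no change; set of 3 is {3}
Step 7: union(0, 2) -> merged; set of 0 now {0, 2}
Step 8: union(4, 3) -> merged; set of 4 now {3, 4}
Step 9: union(2, 4) -> merged; set of 2 now {0, 2, 3, 4}
Step 10: find(1) -> no change; set of 1 is {1}
Step 11: find(4) -> no change; set of 4 is {0, 2, 3, 4}
Set of 0: {0, 2, 3, 4}; 3 is a member.

Answer: yes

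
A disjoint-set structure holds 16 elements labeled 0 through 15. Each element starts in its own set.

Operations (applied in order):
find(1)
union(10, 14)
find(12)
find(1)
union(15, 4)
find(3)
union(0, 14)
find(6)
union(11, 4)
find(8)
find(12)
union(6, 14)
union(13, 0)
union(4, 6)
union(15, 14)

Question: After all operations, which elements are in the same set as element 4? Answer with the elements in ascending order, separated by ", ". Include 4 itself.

Step 1: find(1) -> no change; set of 1 is {1}
Step 2: union(10, 14) -> merged; set of 10 now {10, 14}
Step 3: find(12) -> no change; set of 12 is {12}
Step 4: find(1) -> no change; set of 1 is {1}
Step 5: union(15, 4) -> merged; set of 15 now {4, 15}
Step 6: find(3) -> no change; set of 3 is {3}
Step 7: union(0, 14) -> merged; set of 0 now {0, 10, 14}
Step 8: find(6) -> no change; set of 6 is {6}
Step 9: union(11, 4) -> merged; set of 11 now {4, 11, 15}
Step 10: find(8) -> no change; set of 8 is {8}
Step 11: find(12) -> no change; set of 12 is {12}
Step 12: union(6, 14) -> merged; set of 6 now {0, 6, 10, 14}
Step 13: union(13, 0) -> merged; set of 13 now {0, 6, 10, 13, 14}
Step 14: union(4, 6) -> merged; set of 4 now {0, 4, 6, 10, 11, 13, 14, 15}
Step 15: union(15, 14) -> already same set; set of 15 now {0, 4, 6, 10, 11, 13, 14, 15}
Component of 4: {0, 4, 6, 10, 11, 13, 14, 15}

Answer: 0, 4, 6, 10, 11, 13, 14, 15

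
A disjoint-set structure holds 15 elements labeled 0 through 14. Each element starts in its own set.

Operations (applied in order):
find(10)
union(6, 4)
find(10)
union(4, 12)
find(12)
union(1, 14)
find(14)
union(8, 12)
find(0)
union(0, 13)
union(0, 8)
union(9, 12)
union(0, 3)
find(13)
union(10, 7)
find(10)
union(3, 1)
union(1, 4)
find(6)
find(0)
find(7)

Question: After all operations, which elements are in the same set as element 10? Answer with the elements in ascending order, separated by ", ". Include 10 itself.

Step 1: find(10) -> no change; set of 10 is {10}
Step 2: union(6, 4) -> merged; set of 6 now {4, 6}
Step 3: find(10) -> no change; set of 10 is {10}
Step 4: union(4, 12) -> merged; set of 4 now {4, 6, 12}
Step 5: find(12) -> no change; set of 12 is {4, 6, 12}
Step 6: union(1, 14) -> merged; set of 1 now {1, 14}
Step 7: find(14) -> no change; set of 14 is {1, 14}
Step 8: union(8, 12) -> merged; set of 8 now {4, 6, 8, 12}
Step 9: find(0) -> no change; set of 0 is {0}
Step 10: union(0, 13) -> merged; set of 0 now {0, 13}
Step 11: union(0, 8) -> merged; set of 0 now {0, 4, 6, 8, 12, 13}
Step 12: union(9, 12) -> merged; set of 9 now {0, 4, 6, 8, 9, 12, 13}
Step 13: union(0, 3) -> merged; set of 0 now {0, 3, 4, 6, 8, 9, 12, 13}
Step 14: find(13) -> no change; set of 13 is {0, 3, 4, 6, 8, 9, 12, 13}
Step 15: union(10, 7) -> merged; set of 10 now {7, 10}
Step 16: find(10) -> no change; set of 10 is {7, 10}
Step 17: union(3, 1) -> merged; set of 3 now {0, 1, 3, 4, 6, 8, 9, 12, 13, 14}
Step 18: union(1, 4) -> already same set; set of 1 now {0, 1, 3, 4, 6, 8, 9, 12, 13, 14}
Step 19: find(6) -> no change; set of 6 is {0, 1, 3, 4, 6, 8, 9, 12, 13, 14}
Step 20: find(0) -> no change; set of 0 is {0, 1, 3, 4, 6, 8, 9, 12, 13, 14}
Step 21: find(7) -> no change; set of 7 is {7, 10}
Component of 10: {7, 10}

Answer: 7, 10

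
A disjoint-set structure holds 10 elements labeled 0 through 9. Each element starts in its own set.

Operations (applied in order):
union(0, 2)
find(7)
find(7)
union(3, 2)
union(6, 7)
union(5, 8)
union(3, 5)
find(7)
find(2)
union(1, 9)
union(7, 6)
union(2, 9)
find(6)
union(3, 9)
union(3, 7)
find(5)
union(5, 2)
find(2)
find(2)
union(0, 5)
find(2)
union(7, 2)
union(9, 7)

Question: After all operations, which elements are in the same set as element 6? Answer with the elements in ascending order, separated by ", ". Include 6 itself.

Step 1: union(0, 2) -> merged; set of 0 now {0, 2}
Step 2: find(7) -> no change; set of 7 is {7}
Step 3: find(7) -> no change; set of 7 is {7}
Step 4: union(3, 2) -> merged; set of 3 now {0, 2, 3}
Step 5: union(6, 7) -> merged; set of 6 now {6, 7}
Step 6: union(5, 8) -> merged; set of 5 now {5, 8}
Step 7: union(3, 5) -> merged; set of 3 now {0, 2, 3, 5, 8}
Step 8: find(7) -> no change; set of 7 is {6, 7}
Step 9: find(2) -> no change; set of 2 is {0, 2, 3, 5, 8}
Step 10: union(1, 9) -> merged; set of 1 now {1, 9}
Step 11: union(7, 6) -> already same set; set of 7 now {6, 7}
Step 12: union(2, 9) -> merged; set of 2 now {0, 1, 2, 3, 5, 8, 9}
Step 13: find(6) -> no change; set of 6 is {6, 7}
Step 14: union(3, 9) -> already same set; set of 3 now {0, 1, 2, 3, 5, 8, 9}
Step 15: union(3, 7) -> merged; set of 3 now {0, 1, 2, 3, 5, 6, 7, 8, 9}
Step 16: find(5) -> no change; set of 5 is {0, 1, 2, 3, 5, 6, 7, 8, 9}
Step 17: union(5, 2) -> already same set; set of 5 now {0, 1, 2, 3, 5, 6, 7, 8, 9}
Step 18: find(2) -> no change; set of 2 is {0, 1, 2, 3, 5, 6, 7, 8, 9}
Step 19: find(2) -> no change; set of 2 is {0, 1, 2, 3, 5, 6, 7, 8, 9}
Step 20: union(0, 5) -> already same set; set of 0 now {0, 1, 2, 3, 5, 6, 7, 8, 9}
Step 21: find(2) -> no change; set of 2 is {0, 1, 2, 3, 5, 6, 7, 8, 9}
Step 22: union(7, 2) -> already same set; set of 7 now {0, 1, 2, 3, 5, 6, 7, 8, 9}
Step 23: union(9, 7) -> already same set; set of 9 now {0, 1, 2, 3, 5, 6, 7, 8, 9}
Component of 6: {0, 1, 2, 3, 5, 6, 7, 8, 9}

Answer: 0, 1, 2, 3, 5, 6, 7, 8, 9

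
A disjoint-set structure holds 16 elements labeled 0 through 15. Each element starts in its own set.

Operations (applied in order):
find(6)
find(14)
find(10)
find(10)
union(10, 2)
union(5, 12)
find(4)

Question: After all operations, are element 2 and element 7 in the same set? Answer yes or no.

Answer: no

Derivation:
Step 1: find(6) -> no change; set of 6 is {6}
Step 2: find(14) -> no change; set of 14 is {14}
Step 3: find(10) -> no change; set of 10 is {10}
Step 4: find(10) -> no change; set of 10 is {10}
Step 5: union(10, 2) -> merged; set of 10 now {2, 10}
Step 6: union(5, 12) -> merged; set of 5 now {5, 12}
Step 7: find(4) -> no change; set of 4 is {4}
Set of 2: {2, 10}; 7 is not a member.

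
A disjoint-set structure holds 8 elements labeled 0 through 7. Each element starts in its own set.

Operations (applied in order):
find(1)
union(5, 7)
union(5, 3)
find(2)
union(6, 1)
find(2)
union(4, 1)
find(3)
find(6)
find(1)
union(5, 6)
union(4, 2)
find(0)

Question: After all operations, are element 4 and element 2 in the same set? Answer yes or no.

Answer: yes

Derivation:
Step 1: find(1) -> no change; set of 1 is {1}
Step 2: union(5, 7) -> merged; set of 5 now {5, 7}
Step 3: union(5, 3) -> merged; set of 5 now {3, 5, 7}
Step 4: find(2) -> no change; set of 2 is {2}
Step 5: union(6, 1) -> merged; set of 6 now {1, 6}
Step 6: find(2) -> no change; set of 2 is {2}
Step 7: union(4, 1) -> merged; set of 4 now {1, 4, 6}
Step 8: find(3) -> no change; set of 3 is {3, 5, 7}
Step 9: find(6) -> no change; set of 6 is {1, 4, 6}
Step 10: find(1) -> no change; set of 1 is {1, 4, 6}
Step 11: union(5, 6) -> merged; set of 5 now {1, 3, 4, 5, 6, 7}
Step 12: union(4, 2) -> merged; set of 4 now {1, 2, 3, 4, 5, 6, 7}
Step 13: find(0) -> no change; set of 0 is {0}
Set of 4: {1, 2, 3, 4, 5, 6, 7}; 2 is a member.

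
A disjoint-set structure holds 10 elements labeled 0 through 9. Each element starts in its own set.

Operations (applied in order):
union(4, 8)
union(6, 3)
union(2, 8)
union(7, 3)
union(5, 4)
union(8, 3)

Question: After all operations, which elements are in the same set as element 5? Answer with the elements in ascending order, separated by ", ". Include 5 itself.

Step 1: union(4, 8) -> merged; set of 4 now {4, 8}
Step 2: union(6, 3) -> merged; set of 6 now {3, 6}
Step 3: union(2, 8) -> merged; set of 2 now {2, 4, 8}
Step 4: union(7, 3) -> merged; set of 7 now {3, 6, 7}
Step 5: union(5, 4) -> merged; set of 5 now {2, 4, 5, 8}
Step 6: union(8, 3) -> merged; set of 8 now {2, 3, 4, 5, 6, 7, 8}
Component of 5: {2, 3, 4, 5, 6, 7, 8}

Answer: 2, 3, 4, 5, 6, 7, 8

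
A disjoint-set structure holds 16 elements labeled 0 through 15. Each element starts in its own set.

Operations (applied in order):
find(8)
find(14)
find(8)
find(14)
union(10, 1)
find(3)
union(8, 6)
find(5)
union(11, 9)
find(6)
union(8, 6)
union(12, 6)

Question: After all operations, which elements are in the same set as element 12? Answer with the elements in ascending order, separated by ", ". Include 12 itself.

Step 1: find(8) -> no change; set of 8 is {8}
Step 2: find(14) -> no change; set of 14 is {14}
Step 3: find(8) -> no change; set of 8 is {8}
Step 4: find(14) -> no change; set of 14 is {14}
Step 5: union(10, 1) -> merged; set of 10 now {1, 10}
Step 6: find(3) -> no change; set of 3 is {3}
Step 7: union(8, 6) -> merged; set of 8 now {6, 8}
Step 8: find(5) -> no change; set of 5 is {5}
Step 9: union(11, 9) -> merged; set of 11 now {9, 11}
Step 10: find(6) -> no change; set of 6 is {6, 8}
Step 11: union(8, 6) -> already same set; set of 8 now {6, 8}
Step 12: union(12, 6) -> merged; set of 12 now {6, 8, 12}
Component of 12: {6, 8, 12}

Answer: 6, 8, 12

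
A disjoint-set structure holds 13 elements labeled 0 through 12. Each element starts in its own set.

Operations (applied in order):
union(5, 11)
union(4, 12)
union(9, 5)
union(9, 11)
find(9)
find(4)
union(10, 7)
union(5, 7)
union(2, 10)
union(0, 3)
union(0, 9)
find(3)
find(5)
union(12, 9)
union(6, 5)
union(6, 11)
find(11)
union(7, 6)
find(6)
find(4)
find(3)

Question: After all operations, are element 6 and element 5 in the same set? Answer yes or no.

Step 1: union(5, 11) -> merged; set of 5 now {5, 11}
Step 2: union(4, 12) -> merged; set of 4 now {4, 12}
Step 3: union(9, 5) -> merged; set of 9 now {5, 9, 11}
Step 4: union(9, 11) -> already same set; set of 9 now {5, 9, 11}
Step 5: find(9) -> no change; set of 9 is {5, 9, 11}
Step 6: find(4) -> no change; set of 4 is {4, 12}
Step 7: union(10, 7) -> merged; set of 10 now {7, 10}
Step 8: union(5, 7) -> merged; set of 5 now {5, 7, 9, 10, 11}
Step 9: union(2, 10) -> merged; set of 2 now {2, 5, 7, 9, 10, 11}
Step 10: union(0, 3) -> merged; set of 0 now {0, 3}
Step 11: union(0, 9) -> merged; set of 0 now {0, 2, 3, 5, 7, 9, 10, 11}
Step 12: find(3) -> no change; set of 3 is {0, 2, 3, 5, 7, 9, 10, 11}
Step 13: find(5) -> no change; set of 5 is {0, 2, 3, 5, 7, 9, 10, 11}
Step 14: union(12, 9) -> merged; set of 12 now {0, 2, 3, 4, 5, 7, 9, 10, 11, 12}
Step 15: union(6, 5) -> merged; set of 6 now {0, 2, 3, 4, 5, 6, 7, 9, 10, 11, 12}
Step 16: union(6, 11) -> already same set; set of 6 now {0, 2, 3, 4, 5, 6, 7, 9, 10, 11, 12}
Step 17: find(11) -> no change; set of 11 is {0, 2, 3, 4, 5, 6, 7, 9, 10, 11, 12}
Step 18: union(7, 6) -> already same set; set of 7 now {0, 2, 3, 4, 5, 6, 7, 9, 10, 11, 12}
Step 19: find(6) -> no change; set of 6 is {0, 2, 3, 4, 5, 6, 7, 9, 10, 11, 12}
Step 20: find(4) -> no change; set of 4 is {0, 2, 3, 4, 5, 6, 7, 9, 10, 11, 12}
Step 21: find(3) -> no change; set of 3 is {0, 2, 3, 4, 5, 6, 7, 9, 10, 11, 12}
Set of 6: {0, 2, 3, 4, 5, 6, 7, 9, 10, 11, 12}; 5 is a member.

Answer: yes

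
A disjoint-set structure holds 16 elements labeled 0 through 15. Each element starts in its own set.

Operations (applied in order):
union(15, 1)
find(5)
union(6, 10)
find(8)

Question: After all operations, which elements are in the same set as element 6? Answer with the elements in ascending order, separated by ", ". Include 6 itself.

Step 1: union(15, 1) -> merged; set of 15 now {1, 15}
Step 2: find(5) -> no change; set of 5 is {5}
Step 3: union(6, 10) -> merged; set of 6 now {6, 10}
Step 4: find(8) -> no change; set of 8 is {8}
Component of 6: {6, 10}

Answer: 6, 10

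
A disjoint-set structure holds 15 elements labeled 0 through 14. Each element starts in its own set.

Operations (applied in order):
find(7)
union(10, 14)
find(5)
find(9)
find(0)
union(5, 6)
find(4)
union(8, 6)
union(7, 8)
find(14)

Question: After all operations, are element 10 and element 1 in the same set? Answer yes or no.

Answer: no

Derivation:
Step 1: find(7) -> no change; set of 7 is {7}
Step 2: union(10, 14) -> merged; set of 10 now {10, 14}
Step 3: find(5) -> no change; set of 5 is {5}
Step 4: find(9) -> no change; set of 9 is {9}
Step 5: find(0) -> no change; set of 0 is {0}
Step 6: union(5, 6) -> merged; set of 5 now {5, 6}
Step 7: find(4) -> no change; set of 4 is {4}
Step 8: union(8, 6) -> merged; set of 8 now {5, 6, 8}
Step 9: union(7, 8) -> merged; set of 7 now {5, 6, 7, 8}
Step 10: find(14) -> no change; set of 14 is {10, 14}
Set of 10: {10, 14}; 1 is not a member.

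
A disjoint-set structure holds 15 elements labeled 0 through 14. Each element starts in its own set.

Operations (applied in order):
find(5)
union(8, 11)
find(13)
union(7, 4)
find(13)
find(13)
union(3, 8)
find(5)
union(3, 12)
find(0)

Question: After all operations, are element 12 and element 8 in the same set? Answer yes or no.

Answer: yes

Derivation:
Step 1: find(5) -> no change; set of 5 is {5}
Step 2: union(8, 11) -> merged; set of 8 now {8, 11}
Step 3: find(13) -> no change; set of 13 is {13}
Step 4: union(7, 4) -> merged; set of 7 now {4, 7}
Step 5: find(13) -> no change; set of 13 is {13}
Step 6: find(13) -> no change; set of 13 is {13}
Step 7: union(3, 8) -> merged; set of 3 now {3, 8, 11}
Step 8: find(5) -> no change; set of 5 is {5}
Step 9: union(3, 12) -> merged; set of 3 now {3, 8, 11, 12}
Step 10: find(0) -> no change; set of 0 is {0}
Set of 12: {3, 8, 11, 12}; 8 is a member.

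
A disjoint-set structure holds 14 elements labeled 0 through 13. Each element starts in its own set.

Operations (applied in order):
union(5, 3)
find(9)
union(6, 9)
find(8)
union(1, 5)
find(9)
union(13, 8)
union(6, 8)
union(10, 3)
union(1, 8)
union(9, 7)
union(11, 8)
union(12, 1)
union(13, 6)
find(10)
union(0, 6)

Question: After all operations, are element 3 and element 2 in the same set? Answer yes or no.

Step 1: union(5, 3) -> merged; set of 5 now {3, 5}
Step 2: find(9) -> no change; set of 9 is {9}
Step 3: union(6, 9) -> merged; set of 6 now {6, 9}
Step 4: find(8) -> no change; set of 8 is {8}
Step 5: union(1, 5) -> merged; set of 1 now {1, 3, 5}
Step 6: find(9) -> no change; set of 9 is {6, 9}
Step 7: union(13, 8) -> merged; set of 13 now {8, 13}
Step 8: union(6, 8) -> merged; set of 6 now {6, 8, 9, 13}
Step 9: union(10, 3) -> merged; set of 10 now {1, 3, 5, 10}
Step 10: union(1, 8) -> merged; set of 1 now {1, 3, 5, 6, 8, 9, 10, 13}
Step 11: union(9, 7) -> merged; set of 9 now {1, 3, 5, 6, 7, 8, 9, 10, 13}
Step 12: union(11, 8) -> merged; set of 11 now {1, 3, 5, 6, 7, 8, 9, 10, 11, 13}
Step 13: union(12, 1) -> merged; set of 12 now {1, 3, 5, 6, 7, 8, 9, 10, 11, 12, 13}
Step 14: union(13, 6) -> already same set; set of 13 now {1, 3, 5, 6, 7, 8, 9, 10, 11, 12, 13}
Step 15: find(10) -> no change; set of 10 is {1, 3, 5, 6, 7, 8, 9, 10, 11, 12, 13}
Step 16: union(0, 6) -> merged; set of 0 now {0, 1, 3, 5, 6, 7, 8, 9, 10, 11, 12, 13}
Set of 3: {0, 1, 3, 5, 6, 7, 8, 9, 10, 11, 12, 13}; 2 is not a member.

Answer: no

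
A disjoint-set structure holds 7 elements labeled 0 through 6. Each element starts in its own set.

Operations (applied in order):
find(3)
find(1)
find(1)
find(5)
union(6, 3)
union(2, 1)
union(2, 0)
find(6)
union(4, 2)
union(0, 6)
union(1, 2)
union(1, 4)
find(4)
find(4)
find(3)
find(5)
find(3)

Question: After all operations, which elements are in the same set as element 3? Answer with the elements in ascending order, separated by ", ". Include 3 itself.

Step 1: find(3) -> no change; set of 3 is {3}
Step 2: find(1) -> no change; set of 1 is {1}
Step 3: find(1) -> no change; set of 1 is {1}
Step 4: find(5) -> no change; set of 5 is {5}
Step 5: union(6, 3) -> merged; set of 6 now {3, 6}
Step 6: union(2, 1) -> merged; set of 2 now {1, 2}
Step 7: union(2, 0) -> merged; set of 2 now {0, 1, 2}
Step 8: find(6) -> no change; set of 6 is {3, 6}
Step 9: union(4, 2) -> merged; set of 4 now {0, 1, 2, 4}
Step 10: union(0, 6) -> merged; set of 0 now {0, 1, 2, 3, 4, 6}
Step 11: union(1, 2) -> already same set; set of 1 now {0, 1, 2, 3, 4, 6}
Step 12: union(1, 4) -> already same set; set of 1 now {0, 1, 2, 3, 4, 6}
Step 13: find(4) -> no change; set of 4 is {0, 1, 2, 3, 4, 6}
Step 14: find(4) -> no change; set of 4 is {0, 1, 2, 3, 4, 6}
Step 15: find(3) -> no change; set of 3 is {0, 1, 2, 3, 4, 6}
Step 16: find(5) -> no change; set of 5 is {5}
Step 17: find(3) -> no change; set of 3 is {0, 1, 2, 3, 4, 6}
Component of 3: {0, 1, 2, 3, 4, 6}

Answer: 0, 1, 2, 3, 4, 6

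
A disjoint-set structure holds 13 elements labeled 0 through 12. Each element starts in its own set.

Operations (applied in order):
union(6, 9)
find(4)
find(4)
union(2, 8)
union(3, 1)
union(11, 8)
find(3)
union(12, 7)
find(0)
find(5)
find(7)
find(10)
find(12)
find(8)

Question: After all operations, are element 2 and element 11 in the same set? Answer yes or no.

Step 1: union(6, 9) -> merged; set of 6 now {6, 9}
Step 2: find(4) -> no change; set of 4 is {4}
Step 3: find(4) -> no change; set of 4 is {4}
Step 4: union(2, 8) -> merged; set of 2 now {2, 8}
Step 5: union(3, 1) -> merged; set of 3 now {1, 3}
Step 6: union(11, 8) -> merged; set of 11 now {2, 8, 11}
Step 7: find(3) -> no change; set of 3 is {1, 3}
Step 8: union(12, 7) -> merged; set of 12 now {7, 12}
Step 9: find(0) -> no change; set of 0 is {0}
Step 10: find(5) -> no change; set of 5 is {5}
Step 11: find(7) -> no change; set of 7 is {7, 12}
Step 12: find(10) -> no change; set of 10 is {10}
Step 13: find(12) -> no change; set of 12 is {7, 12}
Step 14: find(8) -> no change; set of 8 is {2, 8, 11}
Set of 2: {2, 8, 11}; 11 is a member.

Answer: yes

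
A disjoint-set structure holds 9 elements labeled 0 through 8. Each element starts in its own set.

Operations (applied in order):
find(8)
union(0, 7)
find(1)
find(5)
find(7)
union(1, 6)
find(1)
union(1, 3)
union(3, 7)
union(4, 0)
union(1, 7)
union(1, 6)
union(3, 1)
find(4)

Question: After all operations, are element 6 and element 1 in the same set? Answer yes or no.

Answer: yes

Derivation:
Step 1: find(8) -> no change; set of 8 is {8}
Step 2: union(0, 7) -> merged; set of 0 now {0, 7}
Step 3: find(1) -> no change; set of 1 is {1}
Step 4: find(5) -> no change; set of 5 is {5}
Step 5: find(7) -> no change; set of 7 is {0, 7}
Step 6: union(1, 6) -> merged; set of 1 now {1, 6}
Step 7: find(1) -> no change; set of 1 is {1, 6}
Step 8: union(1, 3) -> merged; set of 1 now {1, 3, 6}
Step 9: union(3, 7) -> merged; set of 3 now {0, 1, 3, 6, 7}
Step 10: union(4, 0) -> merged; set of 4 now {0, 1, 3, 4, 6, 7}
Step 11: union(1, 7) -> already same set; set of 1 now {0, 1, 3, 4, 6, 7}
Step 12: union(1, 6) -> already same set; set of 1 now {0, 1, 3, 4, 6, 7}
Step 13: union(3, 1) -> already same set; set of 3 now {0, 1, 3, 4, 6, 7}
Step 14: find(4) -> no change; set of 4 is {0, 1, 3, 4, 6, 7}
Set of 6: {0, 1, 3, 4, 6, 7}; 1 is a member.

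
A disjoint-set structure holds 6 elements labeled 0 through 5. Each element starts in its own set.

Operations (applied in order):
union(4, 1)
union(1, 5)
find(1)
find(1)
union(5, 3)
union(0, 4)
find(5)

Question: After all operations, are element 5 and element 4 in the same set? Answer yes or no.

Answer: yes

Derivation:
Step 1: union(4, 1) -> merged; set of 4 now {1, 4}
Step 2: union(1, 5) -> merged; set of 1 now {1, 4, 5}
Step 3: find(1) -> no change; set of 1 is {1, 4, 5}
Step 4: find(1) -> no change; set of 1 is {1, 4, 5}
Step 5: union(5, 3) -> merged; set of 5 now {1, 3, 4, 5}
Step 6: union(0, 4) -> merged; set of 0 now {0, 1, 3, 4, 5}
Step 7: find(5) -> no change; set of 5 is {0, 1, 3, 4, 5}
Set of 5: {0, 1, 3, 4, 5}; 4 is a member.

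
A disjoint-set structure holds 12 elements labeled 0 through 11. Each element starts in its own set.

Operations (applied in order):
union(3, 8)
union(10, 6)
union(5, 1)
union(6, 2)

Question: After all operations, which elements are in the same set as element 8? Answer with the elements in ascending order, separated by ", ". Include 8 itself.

Step 1: union(3, 8) -> merged; set of 3 now {3, 8}
Step 2: union(10, 6) -> merged; set of 10 now {6, 10}
Step 3: union(5, 1) -> merged; set of 5 now {1, 5}
Step 4: union(6, 2) -> merged; set of 6 now {2, 6, 10}
Component of 8: {3, 8}

Answer: 3, 8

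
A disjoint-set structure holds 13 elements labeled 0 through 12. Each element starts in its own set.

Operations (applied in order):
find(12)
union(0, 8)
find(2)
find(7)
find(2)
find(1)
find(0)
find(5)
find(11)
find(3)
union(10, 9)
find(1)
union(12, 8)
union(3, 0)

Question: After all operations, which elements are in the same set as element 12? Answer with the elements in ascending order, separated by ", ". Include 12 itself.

Step 1: find(12) -> no change; set of 12 is {12}
Step 2: union(0, 8) -> merged; set of 0 now {0, 8}
Step 3: find(2) -> no change; set of 2 is {2}
Step 4: find(7) -> no change; set of 7 is {7}
Step 5: find(2) -> no change; set of 2 is {2}
Step 6: find(1) -> no change; set of 1 is {1}
Step 7: find(0) -> no change; set of 0 is {0, 8}
Step 8: find(5) -> no change; set of 5 is {5}
Step 9: find(11) -> no change; set of 11 is {11}
Step 10: find(3) -> no change; set of 3 is {3}
Step 11: union(10, 9) -> merged; set of 10 now {9, 10}
Step 12: find(1) -> no change; set of 1 is {1}
Step 13: union(12, 8) -> merged; set of 12 now {0, 8, 12}
Step 14: union(3, 0) -> merged; set of 3 now {0, 3, 8, 12}
Component of 12: {0, 3, 8, 12}

Answer: 0, 3, 8, 12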